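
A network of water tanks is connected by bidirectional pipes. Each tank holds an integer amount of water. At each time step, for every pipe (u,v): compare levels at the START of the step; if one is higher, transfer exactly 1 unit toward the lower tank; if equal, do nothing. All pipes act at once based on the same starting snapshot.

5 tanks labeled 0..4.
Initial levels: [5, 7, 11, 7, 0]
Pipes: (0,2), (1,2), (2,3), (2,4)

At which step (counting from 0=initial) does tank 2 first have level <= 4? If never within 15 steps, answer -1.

Step 1: flows [2->0,2->1,2->3,2->4] -> levels [6 8 7 8 1]
Step 2: flows [2->0,1->2,3->2,2->4] -> levels [7 7 7 7 2]
Step 3: flows [0=2,1=2,2=3,2->4] -> levels [7 7 6 7 3]
Step 4: flows [0->2,1->2,3->2,2->4] -> levels [6 6 8 6 4]
Step 5: flows [2->0,2->1,2->3,2->4] -> levels [7 7 4 7 5]
Tank 2 first reaches <=4 at step 5

Answer: 5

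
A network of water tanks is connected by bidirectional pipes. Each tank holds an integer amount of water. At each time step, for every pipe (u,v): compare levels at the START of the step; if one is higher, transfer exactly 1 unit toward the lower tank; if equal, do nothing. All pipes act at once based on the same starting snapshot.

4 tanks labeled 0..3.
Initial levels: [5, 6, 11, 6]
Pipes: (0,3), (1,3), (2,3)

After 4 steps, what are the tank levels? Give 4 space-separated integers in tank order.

Step 1: flows [3->0,1=3,2->3] -> levels [6 6 10 6]
Step 2: flows [0=3,1=3,2->3] -> levels [6 6 9 7]
Step 3: flows [3->0,3->1,2->3] -> levels [7 7 8 6]
Step 4: flows [0->3,1->3,2->3] -> levels [6 6 7 9]

Answer: 6 6 7 9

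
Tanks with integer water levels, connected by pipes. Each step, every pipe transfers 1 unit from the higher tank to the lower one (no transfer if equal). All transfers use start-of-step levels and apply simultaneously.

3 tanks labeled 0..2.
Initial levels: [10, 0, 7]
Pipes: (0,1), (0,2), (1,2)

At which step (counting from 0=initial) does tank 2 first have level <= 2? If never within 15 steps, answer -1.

Answer: -1

Derivation:
Step 1: flows [0->1,0->2,2->1] -> levels [8 2 7]
Step 2: flows [0->1,0->2,2->1] -> levels [6 4 7]
Step 3: flows [0->1,2->0,2->1] -> levels [6 6 5]
Step 4: flows [0=1,0->2,1->2] -> levels [5 5 7]
Step 5: flows [0=1,2->0,2->1] -> levels [6 6 5]
  -> period-2 cycle (repeats step 3); tank 2 never drops to <=2
Tank 2 never reaches <=2 within 15 steps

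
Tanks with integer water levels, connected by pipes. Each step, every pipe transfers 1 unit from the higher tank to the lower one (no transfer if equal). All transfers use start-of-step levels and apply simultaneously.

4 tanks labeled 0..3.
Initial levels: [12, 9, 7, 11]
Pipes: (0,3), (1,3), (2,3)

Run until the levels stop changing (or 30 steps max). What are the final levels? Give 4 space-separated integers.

Step 1: flows [0->3,3->1,3->2] -> levels [11 10 8 10]
Step 2: flows [0->3,1=3,3->2] -> levels [10 10 9 10]
Step 3: flows [0=3,1=3,3->2] -> levels [10 10 10 9]
Step 4: flows [0->3,1->3,2->3] -> levels [9 9 9 12]
Step 5: flows [3->0,3->1,3->2] -> levels [10 10 10 9]
  -> period-2 cycle: step 5 state = step 3 state; never stabilizes
  -> state at step 30: (30-3) mod 2 = 1, same as step 4 -> [9 9 9 12]

Answer: 9 9 9 12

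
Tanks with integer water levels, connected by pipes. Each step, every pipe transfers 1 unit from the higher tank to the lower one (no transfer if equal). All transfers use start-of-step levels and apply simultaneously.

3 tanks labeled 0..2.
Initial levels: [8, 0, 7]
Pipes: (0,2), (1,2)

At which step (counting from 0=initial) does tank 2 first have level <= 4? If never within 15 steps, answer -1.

Step 1: flows [0->2,2->1] -> levels [7 1 7]
Step 2: flows [0=2,2->1] -> levels [7 2 6]
Step 3: flows [0->2,2->1] -> levels [6 3 6]
Step 4: flows [0=2,2->1] -> levels [6 4 5]
Step 5: flows [0->2,2->1] -> levels [5 5 5]
Step 6: flows [0=2,1=2] -> levels [5 5 5]
  -> stable; tank 2 stays at 5 > 4
Tank 2 never reaches <=4 within 15 steps

Answer: -1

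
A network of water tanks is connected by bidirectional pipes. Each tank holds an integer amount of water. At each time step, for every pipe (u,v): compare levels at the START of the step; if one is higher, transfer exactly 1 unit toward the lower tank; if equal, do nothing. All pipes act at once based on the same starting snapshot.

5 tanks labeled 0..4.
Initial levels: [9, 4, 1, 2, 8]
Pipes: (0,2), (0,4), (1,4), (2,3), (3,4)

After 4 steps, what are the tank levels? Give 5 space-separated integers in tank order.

Step 1: flows [0->2,0->4,4->1,3->2,4->3] -> levels [7 5 3 2 7]
Step 2: flows [0->2,0=4,4->1,2->3,4->3] -> levels [6 6 3 4 5]
Step 3: flows [0->2,0->4,1->4,3->2,4->3] -> levels [4 5 5 4 6]
Step 4: flows [2->0,4->0,4->1,2->3,4->3] -> levels [6 6 3 6 3]

Answer: 6 6 3 6 3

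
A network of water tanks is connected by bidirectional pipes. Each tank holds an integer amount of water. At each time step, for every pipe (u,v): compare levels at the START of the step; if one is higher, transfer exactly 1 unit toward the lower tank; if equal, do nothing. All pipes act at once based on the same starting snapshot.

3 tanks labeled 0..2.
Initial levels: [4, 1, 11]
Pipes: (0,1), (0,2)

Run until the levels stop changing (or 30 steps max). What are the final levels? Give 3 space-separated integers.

Answer: 6 5 5

Derivation:
Step 1: flows [0->1,2->0] -> levels [4 2 10]
Step 2: flows [0->1,2->0] -> levels [4 3 9]
Step 3: flows [0->1,2->0] -> levels [4 4 8]
Step 4: flows [0=1,2->0] -> levels [5 4 7]
Step 5: flows [0->1,2->0] -> levels [5 5 6]
Step 6: flows [0=1,2->0] -> levels [6 5 5]
Step 7: flows [0->1,0->2] -> levels [4 6 6]
Step 8: flows [1->0,2->0] -> levels [6 5 5]
  -> period-2 cycle: step 8 state = step 6 state; never stabilizes
  -> state at step 30: (30-6) mod 2 = 0, same as step 6 -> [6 5 5]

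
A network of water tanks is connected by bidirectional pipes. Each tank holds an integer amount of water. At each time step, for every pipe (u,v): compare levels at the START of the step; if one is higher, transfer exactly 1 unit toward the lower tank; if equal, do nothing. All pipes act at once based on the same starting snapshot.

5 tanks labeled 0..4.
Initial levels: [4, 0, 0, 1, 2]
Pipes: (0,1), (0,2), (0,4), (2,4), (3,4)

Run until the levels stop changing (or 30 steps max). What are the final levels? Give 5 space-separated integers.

Answer: 2 1 0 1 3

Derivation:
Step 1: flows [0->1,0->2,0->4,4->2,4->3] -> levels [1 1 2 2 1]
Step 2: flows [0=1,2->0,0=4,2->4,3->4] -> levels [2 1 0 1 3]
Step 3: flows [0->1,0->2,4->0,4->2,4->3] -> levels [1 2 2 2 0]
Step 4: flows [1->0,2->0,0->4,2->4,3->4] -> levels [2 1 0 1 3]
  -> period-2 cycle: step 4 state = step 2 state; never stabilizes
  -> state at step 30: (30-2) mod 2 = 0, same as step 2 -> [2 1 0 1 3]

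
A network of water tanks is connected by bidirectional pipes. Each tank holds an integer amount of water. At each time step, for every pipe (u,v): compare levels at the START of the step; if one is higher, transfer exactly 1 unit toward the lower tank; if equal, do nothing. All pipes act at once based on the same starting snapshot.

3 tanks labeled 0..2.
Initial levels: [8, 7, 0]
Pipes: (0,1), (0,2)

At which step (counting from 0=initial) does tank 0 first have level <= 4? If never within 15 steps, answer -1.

Answer: -1

Derivation:
Step 1: flows [0->1,0->2] -> levels [6 8 1]
Step 2: flows [1->0,0->2] -> levels [6 7 2]
Step 3: flows [1->0,0->2] -> levels [6 6 3]
Step 4: flows [0=1,0->2] -> levels [5 6 4]
Step 5: flows [1->0,0->2] -> levels [5 5 5]
Step 6: flows [0=1,0=2] -> levels [5 5 5]
  -> stable; tank 0 stays at 5 > 4
Tank 0 never reaches <=4 within 15 steps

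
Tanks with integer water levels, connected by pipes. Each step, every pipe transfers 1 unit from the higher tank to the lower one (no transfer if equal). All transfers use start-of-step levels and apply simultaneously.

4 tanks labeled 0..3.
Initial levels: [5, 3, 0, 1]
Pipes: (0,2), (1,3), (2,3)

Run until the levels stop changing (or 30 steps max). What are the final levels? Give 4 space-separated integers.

Answer: 3 1 2 3

Derivation:
Step 1: flows [0->2,1->3,3->2] -> levels [4 2 2 1]
Step 2: flows [0->2,1->3,2->3] -> levels [3 1 2 3]
Step 3: flows [0->2,3->1,3->2] -> levels [2 2 4 1]
Step 4: flows [2->0,1->3,2->3] -> levels [3 1 2 3]
  -> period-2 cycle: step 4 state = step 2 state; never stabilizes
  -> state at step 30: (30-2) mod 2 = 0, same as step 2 -> [3 1 2 3]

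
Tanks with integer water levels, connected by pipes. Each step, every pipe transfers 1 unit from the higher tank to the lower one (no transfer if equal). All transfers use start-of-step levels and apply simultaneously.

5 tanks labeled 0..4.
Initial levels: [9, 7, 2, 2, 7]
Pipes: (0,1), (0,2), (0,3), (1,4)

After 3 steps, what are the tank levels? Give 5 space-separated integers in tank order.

Answer: 4 6 5 5 7

Derivation:
Step 1: flows [0->1,0->2,0->3,1=4] -> levels [6 8 3 3 7]
Step 2: flows [1->0,0->2,0->3,1->4] -> levels [5 6 4 4 8]
Step 3: flows [1->0,0->2,0->3,4->1] -> levels [4 6 5 5 7]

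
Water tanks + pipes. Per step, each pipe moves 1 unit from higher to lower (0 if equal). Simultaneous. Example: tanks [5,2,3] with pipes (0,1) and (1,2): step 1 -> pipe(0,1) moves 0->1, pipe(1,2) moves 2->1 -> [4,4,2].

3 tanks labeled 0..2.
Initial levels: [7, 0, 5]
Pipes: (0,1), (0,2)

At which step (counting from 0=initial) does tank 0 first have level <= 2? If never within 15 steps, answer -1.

Step 1: flows [0->1,0->2] -> levels [5 1 6]
Step 2: flows [0->1,2->0] -> levels [5 2 5]
Step 3: flows [0->1,0=2] -> levels [4 3 5]
Step 4: flows [0->1,2->0] -> levels [4 4 4]
Step 5: flows [0=1,0=2] -> levels [4 4 4]
  -> stable; tank 0 stays at 4 > 2
Tank 0 never reaches <=2 within 15 steps

Answer: -1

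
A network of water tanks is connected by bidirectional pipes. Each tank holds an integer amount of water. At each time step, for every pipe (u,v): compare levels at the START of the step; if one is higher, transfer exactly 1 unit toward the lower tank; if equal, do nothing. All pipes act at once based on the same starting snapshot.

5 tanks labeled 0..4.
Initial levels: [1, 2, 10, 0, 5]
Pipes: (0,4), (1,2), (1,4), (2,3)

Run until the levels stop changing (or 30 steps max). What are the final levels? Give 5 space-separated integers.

Answer: 4 4 3 4 3

Derivation:
Step 1: flows [4->0,2->1,4->1,2->3] -> levels [2 4 8 1 3]
Step 2: flows [4->0,2->1,1->4,2->3] -> levels [3 4 6 2 3]
Step 3: flows [0=4,2->1,1->4,2->3] -> levels [3 4 4 3 4]
Step 4: flows [4->0,1=2,1=4,2->3] -> levels [4 4 3 4 3]
Step 5: flows [0->4,1->2,1->4,3->2] -> levels [3 2 5 3 5]
Step 6: flows [4->0,2->1,4->1,2->3] -> levels [4 4 3 4 3]
  -> period-2 cycle: step 6 state = step 4 state; never stabilizes
  -> state at step 30: (30-4) mod 2 = 0, same as step 4 -> [4 4 3 4 3]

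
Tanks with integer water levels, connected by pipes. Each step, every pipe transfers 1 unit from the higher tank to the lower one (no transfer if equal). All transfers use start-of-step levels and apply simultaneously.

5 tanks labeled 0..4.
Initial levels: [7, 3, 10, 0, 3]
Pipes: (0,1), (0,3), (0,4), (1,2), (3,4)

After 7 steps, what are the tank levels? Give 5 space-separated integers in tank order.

Answer: 6 5 6 3 3

Derivation:
Step 1: flows [0->1,0->3,0->4,2->1,4->3] -> levels [4 5 9 2 3]
Step 2: flows [1->0,0->3,0->4,2->1,4->3] -> levels [3 5 8 4 3]
Step 3: flows [1->0,3->0,0=4,2->1,3->4] -> levels [5 5 7 2 4]
Step 4: flows [0=1,0->3,0->4,2->1,4->3] -> levels [3 6 6 4 4]
Step 5: flows [1->0,3->0,4->0,1=2,3=4] -> levels [6 5 6 3 3]
Step 6: flows [0->1,0->3,0->4,2->1,3=4] -> levels [3 7 5 4 4]
Step 7: flows [1->0,3->0,4->0,1->2,3=4] -> levels [6 5 6 3 3]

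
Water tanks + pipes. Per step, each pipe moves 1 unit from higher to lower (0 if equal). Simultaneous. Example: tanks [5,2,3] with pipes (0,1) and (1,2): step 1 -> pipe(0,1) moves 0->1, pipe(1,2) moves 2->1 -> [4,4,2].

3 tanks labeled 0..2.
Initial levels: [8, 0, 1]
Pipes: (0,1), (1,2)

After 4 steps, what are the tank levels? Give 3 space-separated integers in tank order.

Step 1: flows [0->1,2->1] -> levels [7 2 0]
Step 2: flows [0->1,1->2] -> levels [6 2 1]
Step 3: flows [0->1,1->2] -> levels [5 2 2]
Step 4: flows [0->1,1=2] -> levels [4 3 2]

Answer: 4 3 2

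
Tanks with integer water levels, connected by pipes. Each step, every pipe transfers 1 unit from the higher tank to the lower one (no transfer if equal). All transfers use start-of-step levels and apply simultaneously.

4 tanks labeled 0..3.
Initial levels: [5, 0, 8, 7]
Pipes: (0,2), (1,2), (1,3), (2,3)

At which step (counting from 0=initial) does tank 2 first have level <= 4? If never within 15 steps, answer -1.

Step 1: flows [2->0,2->1,3->1,2->3] -> levels [6 2 5 7]
Step 2: flows [0->2,2->1,3->1,3->2] -> levels [5 4 6 5]
Step 3: flows [2->0,2->1,3->1,2->3] -> levels [6 6 3 5]
Tank 2 first reaches <=4 at step 3

Answer: 3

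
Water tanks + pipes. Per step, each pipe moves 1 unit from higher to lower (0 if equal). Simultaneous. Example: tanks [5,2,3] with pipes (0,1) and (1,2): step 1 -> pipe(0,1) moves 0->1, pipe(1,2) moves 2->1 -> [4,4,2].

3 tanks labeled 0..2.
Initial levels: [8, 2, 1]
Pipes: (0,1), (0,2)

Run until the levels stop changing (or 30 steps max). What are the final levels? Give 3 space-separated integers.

Step 1: flows [0->1,0->2] -> levels [6 3 2]
Step 2: flows [0->1,0->2] -> levels [4 4 3]
Step 3: flows [0=1,0->2] -> levels [3 4 4]
Step 4: flows [1->0,2->0] -> levels [5 3 3]
Step 5: flows [0->1,0->2] -> levels [3 4 4]
  -> period-2 cycle: step 5 state = step 3 state; never stabilizes
  -> state at step 30: (30-3) mod 2 = 1, same as step 4 -> [5 3 3]

Answer: 5 3 3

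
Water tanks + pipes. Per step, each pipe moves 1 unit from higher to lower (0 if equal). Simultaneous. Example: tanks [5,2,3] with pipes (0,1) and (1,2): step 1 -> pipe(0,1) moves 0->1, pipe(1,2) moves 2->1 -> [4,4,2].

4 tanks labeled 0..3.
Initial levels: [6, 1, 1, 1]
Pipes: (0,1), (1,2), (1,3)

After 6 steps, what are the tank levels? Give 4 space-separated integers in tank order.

Answer: 4 1 2 2

Derivation:
Step 1: flows [0->1,1=2,1=3] -> levels [5 2 1 1]
Step 2: flows [0->1,1->2,1->3] -> levels [4 1 2 2]
Step 3: flows [0->1,2->1,3->1] -> levels [3 4 1 1]
Step 4: flows [1->0,1->2,1->3] -> levels [4 1 2 2]
  -> period-2 cycle: step 4 state = step 2 state
  -> state at step 6: (6-2) mod 2 = 0, same as step 2 -> [4 1 2 2]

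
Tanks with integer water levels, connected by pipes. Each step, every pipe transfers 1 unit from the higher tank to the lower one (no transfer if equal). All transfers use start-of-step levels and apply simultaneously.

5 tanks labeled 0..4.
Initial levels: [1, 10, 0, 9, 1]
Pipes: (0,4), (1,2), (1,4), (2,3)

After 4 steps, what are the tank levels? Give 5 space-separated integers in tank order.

Step 1: flows [0=4,1->2,1->4,3->2] -> levels [1 8 2 8 2]
Step 2: flows [4->0,1->2,1->4,3->2] -> levels [2 6 4 7 2]
Step 3: flows [0=4,1->2,1->4,3->2] -> levels [2 4 6 6 3]
Step 4: flows [4->0,2->1,1->4,2=3] -> levels [3 4 5 6 3]

Answer: 3 4 5 6 3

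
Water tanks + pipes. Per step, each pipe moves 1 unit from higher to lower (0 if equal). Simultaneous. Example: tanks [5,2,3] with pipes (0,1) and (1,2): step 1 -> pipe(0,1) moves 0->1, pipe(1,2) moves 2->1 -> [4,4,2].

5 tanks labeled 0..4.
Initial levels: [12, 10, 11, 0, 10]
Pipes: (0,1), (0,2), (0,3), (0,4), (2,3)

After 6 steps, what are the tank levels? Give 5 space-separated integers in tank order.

Step 1: flows [0->1,0->2,0->3,0->4,2->3] -> levels [8 11 11 2 11]
Step 2: flows [1->0,2->0,0->3,4->0,2->3] -> levels [10 10 9 4 10]
Step 3: flows [0=1,0->2,0->3,0=4,2->3] -> levels [8 10 9 6 10]
Step 4: flows [1->0,2->0,0->3,4->0,2->3] -> levels [10 9 7 8 9]
Step 5: flows [0->1,0->2,0->3,0->4,3->2] -> levels [6 10 9 8 10]
Step 6: flows [1->0,2->0,3->0,4->0,2->3] -> levels [10 9 7 8 9]

Answer: 10 9 7 8 9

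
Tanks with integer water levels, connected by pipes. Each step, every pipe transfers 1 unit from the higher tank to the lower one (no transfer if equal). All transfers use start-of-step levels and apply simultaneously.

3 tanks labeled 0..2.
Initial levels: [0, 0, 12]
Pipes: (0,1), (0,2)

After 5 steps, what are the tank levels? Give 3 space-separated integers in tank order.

Step 1: flows [0=1,2->0] -> levels [1 0 11]
Step 2: flows [0->1,2->0] -> levels [1 1 10]
Step 3: flows [0=1,2->0] -> levels [2 1 9]
Step 4: flows [0->1,2->0] -> levels [2 2 8]
Step 5: flows [0=1,2->0] -> levels [3 2 7]

Answer: 3 2 7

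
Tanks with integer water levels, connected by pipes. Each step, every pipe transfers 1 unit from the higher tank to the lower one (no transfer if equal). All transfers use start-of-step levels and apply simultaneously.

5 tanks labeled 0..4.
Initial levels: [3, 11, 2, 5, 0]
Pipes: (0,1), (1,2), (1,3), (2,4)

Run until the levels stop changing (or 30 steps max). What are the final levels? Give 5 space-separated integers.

Answer: 4 6 3 4 4

Derivation:
Step 1: flows [1->0,1->2,1->3,2->4] -> levels [4 8 2 6 1]
Step 2: flows [1->0,1->2,1->3,2->4] -> levels [5 5 2 7 2]
Step 3: flows [0=1,1->2,3->1,2=4] -> levels [5 5 3 6 2]
Step 4: flows [0=1,1->2,3->1,2->4] -> levels [5 5 3 5 3]
Step 5: flows [0=1,1->2,1=3,2=4] -> levels [5 4 4 5 3]
Step 6: flows [0->1,1=2,3->1,2->4] -> levels [4 6 3 4 4]
Step 7: flows [1->0,1->2,1->3,4->2] -> levels [5 3 5 5 3]
Step 8: flows [0->1,2->1,3->1,2->4] -> levels [4 6 3 4 4]
  -> period-2 cycle: step 8 state = step 6 state; never stabilizes
  -> state at step 30: (30-6) mod 2 = 0, same as step 6 -> [4 6 3 4 4]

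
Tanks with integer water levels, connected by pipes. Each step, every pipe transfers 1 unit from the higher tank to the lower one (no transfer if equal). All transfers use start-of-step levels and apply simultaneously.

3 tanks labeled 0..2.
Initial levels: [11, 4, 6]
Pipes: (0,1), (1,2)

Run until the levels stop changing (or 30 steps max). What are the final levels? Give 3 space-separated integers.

Answer: 7 7 7

Derivation:
Step 1: flows [0->1,2->1] -> levels [10 6 5]
Step 2: flows [0->1,1->2] -> levels [9 6 6]
Step 3: flows [0->1,1=2] -> levels [8 7 6]
Step 4: flows [0->1,1->2] -> levels [7 7 7]
Step 5: flows [0=1,1=2] -> levels [7 7 7]
  -> stable (no change)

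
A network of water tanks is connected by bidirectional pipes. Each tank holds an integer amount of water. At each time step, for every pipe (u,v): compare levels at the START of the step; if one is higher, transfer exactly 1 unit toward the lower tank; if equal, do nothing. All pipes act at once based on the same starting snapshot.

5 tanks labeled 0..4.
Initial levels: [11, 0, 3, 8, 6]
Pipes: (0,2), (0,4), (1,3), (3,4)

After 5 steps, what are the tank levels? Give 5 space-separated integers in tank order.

Answer: 7 5 6 5 5

Derivation:
Step 1: flows [0->2,0->4,3->1,3->4] -> levels [9 1 4 6 8]
Step 2: flows [0->2,0->4,3->1,4->3] -> levels [7 2 5 6 8]
Step 3: flows [0->2,4->0,3->1,4->3] -> levels [7 3 6 6 6]
Step 4: flows [0->2,0->4,3->1,3=4] -> levels [5 4 7 5 7]
Step 5: flows [2->0,4->0,3->1,4->3] -> levels [7 5 6 5 5]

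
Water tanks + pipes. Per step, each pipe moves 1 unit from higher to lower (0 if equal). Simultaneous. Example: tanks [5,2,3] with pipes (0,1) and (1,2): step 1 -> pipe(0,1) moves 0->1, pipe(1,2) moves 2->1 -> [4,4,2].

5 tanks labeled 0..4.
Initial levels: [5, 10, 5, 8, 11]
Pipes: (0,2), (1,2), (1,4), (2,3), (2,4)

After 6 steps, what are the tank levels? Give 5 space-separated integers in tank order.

Answer: 8 8 6 8 9

Derivation:
Step 1: flows [0=2,1->2,4->1,3->2,4->2] -> levels [5 10 8 7 9]
Step 2: flows [2->0,1->2,1->4,2->3,4->2] -> levels [6 8 8 8 9]
Step 3: flows [2->0,1=2,4->1,2=3,4->2] -> levels [7 9 8 8 7]
Step 4: flows [2->0,1->2,1->4,2=3,2->4] -> levels [8 7 7 8 9]
Step 5: flows [0->2,1=2,4->1,3->2,4->2] -> levels [7 8 10 7 7]
Step 6: flows [2->0,2->1,1->4,2->3,2->4] -> levels [8 8 6 8 9]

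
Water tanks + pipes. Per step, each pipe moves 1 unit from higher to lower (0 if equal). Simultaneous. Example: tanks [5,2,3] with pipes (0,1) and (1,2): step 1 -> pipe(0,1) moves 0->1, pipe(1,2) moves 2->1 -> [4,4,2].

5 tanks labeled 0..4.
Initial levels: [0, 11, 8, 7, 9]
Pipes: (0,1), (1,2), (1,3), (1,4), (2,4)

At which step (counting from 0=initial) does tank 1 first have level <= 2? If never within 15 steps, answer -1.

Answer: -1

Derivation:
Step 1: flows [1->0,1->2,1->3,1->4,4->2] -> levels [1 7 10 8 9]
Step 2: flows [1->0,2->1,3->1,4->1,2->4] -> levels [2 9 8 7 9]
Step 3: flows [1->0,1->2,1->3,1=4,4->2] -> levels [3 6 10 8 8]
Step 4: flows [1->0,2->1,3->1,4->1,2->4] -> levels [4 8 8 7 8]
Step 5: flows [1->0,1=2,1->3,1=4,2=4] -> levels [5 6 8 8 8]
Step 6: flows [1->0,2->1,3->1,4->1,2=4] -> levels [6 8 7 7 7]
Step 7: flows [1->0,1->2,1->3,1->4,2=4] -> levels [7 4 8 8 8]
Step 8: flows [0->1,2->1,3->1,4->1,2=4] -> levels [6 8 7 7 7]
  -> period-2 cycle (repeats step 6); tank 1 never drops to <=2
Tank 1 never reaches <=2 within 15 steps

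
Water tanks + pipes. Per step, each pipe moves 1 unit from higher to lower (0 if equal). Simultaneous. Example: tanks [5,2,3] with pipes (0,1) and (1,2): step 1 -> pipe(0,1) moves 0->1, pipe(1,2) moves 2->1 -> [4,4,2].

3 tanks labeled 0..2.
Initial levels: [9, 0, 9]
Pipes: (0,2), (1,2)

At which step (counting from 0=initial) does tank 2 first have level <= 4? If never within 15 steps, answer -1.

Answer: -1

Derivation:
Step 1: flows [0=2,2->1] -> levels [9 1 8]
Step 2: flows [0->2,2->1] -> levels [8 2 8]
Step 3: flows [0=2,2->1] -> levels [8 3 7]
Step 4: flows [0->2,2->1] -> levels [7 4 7]
Step 5: flows [0=2,2->1] -> levels [7 5 6]
Step 6: flows [0->2,2->1] -> levels [6 6 6]
Step 7: flows [0=2,1=2] -> levels [6 6 6]
  -> stable; tank 2 stays at 6 > 4
Tank 2 never reaches <=4 within 15 steps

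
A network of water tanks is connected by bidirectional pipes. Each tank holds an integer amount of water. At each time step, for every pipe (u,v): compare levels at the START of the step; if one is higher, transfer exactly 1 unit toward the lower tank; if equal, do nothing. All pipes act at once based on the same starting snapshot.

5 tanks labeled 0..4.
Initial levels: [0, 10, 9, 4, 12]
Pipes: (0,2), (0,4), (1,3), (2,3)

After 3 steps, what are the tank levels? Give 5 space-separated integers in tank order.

Step 1: flows [2->0,4->0,1->3,2->3] -> levels [2 9 7 6 11]
Step 2: flows [2->0,4->0,1->3,2->3] -> levels [4 8 5 8 10]
Step 3: flows [2->0,4->0,1=3,3->2] -> levels [6 8 5 7 9]

Answer: 6 8 5 7 9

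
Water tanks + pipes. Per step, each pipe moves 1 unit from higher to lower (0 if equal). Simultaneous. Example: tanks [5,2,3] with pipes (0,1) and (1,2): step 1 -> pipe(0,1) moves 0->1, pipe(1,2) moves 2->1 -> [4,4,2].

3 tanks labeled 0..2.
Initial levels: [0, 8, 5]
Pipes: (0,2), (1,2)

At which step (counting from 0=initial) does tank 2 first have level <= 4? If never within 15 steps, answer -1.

Answer: 4

Derivation:
Step 1: flows [2->0,1->2] -> levels [1 7 5]
Step 2: flows [2->0,1->2] -> levels [2 6 5]
Step 3: flows [2->0,1->2] -> levels [3 5 5]
Step 4: flows [2->0,1=2] -> levels [4 5 4]
Tank 2 first reaches <=4 at step 4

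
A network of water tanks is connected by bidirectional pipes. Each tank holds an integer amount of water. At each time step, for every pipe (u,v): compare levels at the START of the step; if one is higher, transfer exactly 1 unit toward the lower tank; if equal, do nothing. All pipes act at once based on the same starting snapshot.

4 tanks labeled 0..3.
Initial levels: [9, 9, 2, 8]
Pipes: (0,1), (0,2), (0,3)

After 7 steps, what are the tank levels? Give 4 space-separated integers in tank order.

Answer: 5 8 7 8

Derivation:
Step 1: flows [0=1,0->2,0->3] -> levels [7 9 3 9]
Step 2: flows [1->0,0->2,3->0] -> levels [8 8 4 8]
Step 3: flows [0=1,0->2,0=3] -> levels [7 8 5 8]
Step 4: flows [1->0,0->2,3->0] -> levels [8 7 6 7]
Step 5: flows [0->1,0->2,0->3] -> levels [5 8 7 8]
Step 6: flows [1->0,2->0,3->0] -> levels [8 7 6 7]
  -> period-2 cycle: step 6 state = step 4 state
  -> state at step 7: (7-4) mod 2 = 1, same as step 5 -> [5 8 7 8]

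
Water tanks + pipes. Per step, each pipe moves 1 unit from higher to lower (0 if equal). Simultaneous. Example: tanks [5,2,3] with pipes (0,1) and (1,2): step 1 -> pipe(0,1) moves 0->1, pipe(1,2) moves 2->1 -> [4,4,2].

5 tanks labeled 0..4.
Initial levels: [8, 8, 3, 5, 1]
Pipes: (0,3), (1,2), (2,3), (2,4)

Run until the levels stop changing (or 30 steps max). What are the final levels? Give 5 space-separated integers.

Answer: 6 4 7 4 4

Derivation:
Step 1: flows [0->3,1->2,3->2,2->4] -> levels [7 7 4 5 2]
Step 2: flows [0->3,1->2,3->2,2->4] -> levels [6 6 5 5 3]
Step 3: flows [0->3,1->2,2=3,2->4] -> levels [5 5 5 6 4]
Step 4: flows [3->0,1=2,3->2,2->4] -> levels [6 5 5 4 5]
Step 5: flows [0->3,1=2,2->3,2=4] -> levels [5 5 4 6 5]
Step 6: flows [3->0,1->2,3->2,4->2] -> levels [6 4 7 4 4]
Step 7: flows [0->3,2->1,2->3,2->4] -> levels [5 5 4 6 5]
  -> period-2 cycle: step 7 state = step 5 state; never stabilizes
  -> state at step 30: (30-5) mod 2 = 1, same as step 6 -> [6 4 7 4 4]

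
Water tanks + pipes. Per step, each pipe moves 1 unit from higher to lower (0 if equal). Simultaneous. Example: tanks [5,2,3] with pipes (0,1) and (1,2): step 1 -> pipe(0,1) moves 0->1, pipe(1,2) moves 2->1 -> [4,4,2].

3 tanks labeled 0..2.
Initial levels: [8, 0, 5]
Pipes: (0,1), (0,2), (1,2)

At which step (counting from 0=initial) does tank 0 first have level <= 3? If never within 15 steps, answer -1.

Answer: -1

Derivation:
Step 1: flows [0->1,0->2,2->1] -> levels [6 2 5]
Step 2: flows [0->1,0->2,2->1] -> levels [4 4 5]
Step 3: flows [0=1,2->0,2->1] -> levels [5 5 3]
Step 4: flows [0=1,0->2,1->2] -> levels [4 4 5]
  -> period-2 cycle (repeats step 2); tank 0 never drops to <=3
Tank 0 never reaches <=3 within 15 steps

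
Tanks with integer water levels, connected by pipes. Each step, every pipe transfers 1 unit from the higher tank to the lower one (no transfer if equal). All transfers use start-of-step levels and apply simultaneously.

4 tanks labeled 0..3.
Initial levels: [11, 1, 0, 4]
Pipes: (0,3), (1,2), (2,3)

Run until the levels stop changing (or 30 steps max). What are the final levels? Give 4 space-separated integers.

Step 1: flows [0->3,1->2,3->2] -> levels [10 0 2 4]
Step 2: flows [0->3,2->1,3->2] -> levels [9 1 2 4]
Step 3: flows [0->3,2->1,3->2] -> levels [8 2 2 4]
Step 4: flows [0->3,1=2,3->2] -> levels [7 2 3 4]
Step 5: flows [0->3,2->1,3->2] -> levels [6 3 3 4]
Step 6: flows [0->3,1=2,3->2] -> levels [5 3 4 4]
Step 7: flows [0->3,2->1,2=3] -> levels [4 4 3 5]
Step 8: flows [3->0,1->2,3->2] -> levels [5 3 5 3]
Step 9: flows [0->3,2->1,2->3] -> levels [4 4 3 5]
  -> period-2 cycle: step 9 state = step 7 state; never stabilizes
  -> state at step 30: (30-7) mod 2 = 1, same as step 8 -> [5 3 5 3]

Answer: 5 3 5 3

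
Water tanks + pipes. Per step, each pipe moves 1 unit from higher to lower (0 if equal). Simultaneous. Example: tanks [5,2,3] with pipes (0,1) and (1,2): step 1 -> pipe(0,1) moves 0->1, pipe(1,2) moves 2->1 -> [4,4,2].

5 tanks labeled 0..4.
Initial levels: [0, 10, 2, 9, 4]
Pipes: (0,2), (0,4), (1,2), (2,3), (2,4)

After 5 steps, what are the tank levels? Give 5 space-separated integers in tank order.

Answer: 5 6 3 6 5

Derivation:
Step 1: flows [2->0,4->0,1->2,3->2,4->2] -> levels [2 9 4 8 2]
Step 2: flows [2->0,0=4,1->2,3->2,2->4] -> levels [3 8 4 7 3]
Step 3: flows [2->0,0=4,1->2,3->2,2->4] -> levels [4 7 4 6 4]
Step 4: flows [0=2,0=4,1->2,3->2,2=4] -> levels [4 6 6 5 4]
Step 5: flows [2->0,0=4,1=2,2->3,2->4] -> levels [5 6 3 6 5]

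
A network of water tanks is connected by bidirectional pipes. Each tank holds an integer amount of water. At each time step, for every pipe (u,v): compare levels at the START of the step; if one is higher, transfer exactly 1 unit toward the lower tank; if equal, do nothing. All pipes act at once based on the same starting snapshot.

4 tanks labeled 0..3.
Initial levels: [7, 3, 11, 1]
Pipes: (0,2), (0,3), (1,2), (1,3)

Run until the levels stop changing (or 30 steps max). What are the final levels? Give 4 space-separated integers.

Answer: 5 6 5 6

Derivation:
Step 1: flows [2->0,0->3,2->1,1->3] -> levels [7 3 9 3]
Step 2: flows [2->0,0->3,2->1,1=3] -> levels [7 4 7 4]
Step 3: flows [0=2,0->3,2->1,1=3] -> levels [6 5 6 5]
Step 4: flows [0=2,0->3,2->1,1=3] -> levels [5 6 5 6]
Step 5: flows [0=2,3->0,1->2,1=3] -> levels [6 5 6 5]
  -> period-2 cycle: step 5 state = step 3 state; never stabilizes
  -> state at step 30: (30-3) mod 2 = 1, same as step 4 -> [5 6 5 6]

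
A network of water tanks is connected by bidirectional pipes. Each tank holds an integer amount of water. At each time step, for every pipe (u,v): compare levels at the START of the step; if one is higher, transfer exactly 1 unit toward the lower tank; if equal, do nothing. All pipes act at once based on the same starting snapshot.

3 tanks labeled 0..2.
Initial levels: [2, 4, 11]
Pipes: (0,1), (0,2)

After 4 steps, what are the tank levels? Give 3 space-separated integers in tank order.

Answer: 5 5 7

Derivation:
Step 1: flows [1->0,2->0] -> levels [4 3 10]
Step 2: flows [0->1,2->0] -> levels [4 4 9]
Step 3: flows [0=1,2->0] -> levels [5 4 8]
Step 4: flows [0->1,2->0] -> levels [5 5 7]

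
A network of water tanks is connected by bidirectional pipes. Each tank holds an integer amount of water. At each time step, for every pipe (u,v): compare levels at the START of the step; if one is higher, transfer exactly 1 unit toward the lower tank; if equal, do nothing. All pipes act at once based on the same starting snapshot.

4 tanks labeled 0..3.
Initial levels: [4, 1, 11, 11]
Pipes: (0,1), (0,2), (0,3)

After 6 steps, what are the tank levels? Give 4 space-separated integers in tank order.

Step 1: flows [0->1,2->0,3->0] -> levels [5 2 10 10]
Step 2: flows [0->1,2->0,3->0] -> levels [6 3 9 9]
Step 3: flows [0->1,2->0,3->0] -> levels [7 4 8 8]
Step 4: flows [0->1,2->0,3->0] -> levels [8 5 7 7]
Step 5: flows [0->1,0->2,0->3] -> levels [5 6 8 8]
Step 6: flows [1->0,2->0,3->0] -> levels [8 5 7 7]

Answer: 8 5 7 7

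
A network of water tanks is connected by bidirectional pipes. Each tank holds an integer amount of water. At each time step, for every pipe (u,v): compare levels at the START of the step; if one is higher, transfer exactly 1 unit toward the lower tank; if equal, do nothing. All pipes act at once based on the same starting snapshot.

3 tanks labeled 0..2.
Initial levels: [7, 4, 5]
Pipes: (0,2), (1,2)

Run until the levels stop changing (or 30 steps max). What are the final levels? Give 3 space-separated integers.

Answer: 5 5 6

Derivation:
Step 1: flows [0->2,2->1] -> levels [6 5 5]
Step 2: flows [0->2,1=2] -> levels [5 5 6]
Step 3: flows [2->0,2->1] -> levels [6 6 4]
Step 4: flows [0->2,1->2] -> levels [5 5 6]
  -> period-2 cycle: step 4 state = step 2 state; never stabilizes
  -> state at step 30: (30-2) mod 2 = 0, same as step 2 -> [5 5 6]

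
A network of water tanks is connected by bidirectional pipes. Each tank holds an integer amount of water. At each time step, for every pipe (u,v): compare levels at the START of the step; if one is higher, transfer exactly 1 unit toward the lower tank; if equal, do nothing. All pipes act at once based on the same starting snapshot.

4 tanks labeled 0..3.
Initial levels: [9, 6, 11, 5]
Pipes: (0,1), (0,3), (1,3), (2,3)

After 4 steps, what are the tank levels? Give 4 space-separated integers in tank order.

Step 1: flows [0->1,0->3,1->3,2->3] -> levels [7 6 10 8]
Step 2: flows [0->1,3->0,3->1,2->3] -> levels [7 8 9 7]
Step 3: flows [1->0,0=3,1->3,2->3] -> levels [8 6 8 9]
Step 4: flows [0->1,3->0,3->1,3->2] -> levels [8 8 9 6]

Answer: 8 8 9 6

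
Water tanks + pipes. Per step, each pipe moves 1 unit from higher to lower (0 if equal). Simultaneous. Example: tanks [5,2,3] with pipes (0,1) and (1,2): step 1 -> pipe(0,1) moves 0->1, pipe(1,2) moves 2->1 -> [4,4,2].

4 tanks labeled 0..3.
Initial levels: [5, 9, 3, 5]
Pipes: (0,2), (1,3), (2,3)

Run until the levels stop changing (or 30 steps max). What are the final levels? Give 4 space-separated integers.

Answer: 6 5 4 7

Derivation:
Step 1: flows [0->2,1->3,3->2] -> levels [4 8 5 5]
Step 2: flows [2->0,1->3,2=3] -> levels [5 7 4 6]
Step 3: flows [0->2,1->3,3->2] -> levels [4 6 6 6]
Step 4: flows [2->0,1=3,2=3] -> levels [5 6 5 6]
Step 5: flows [0=2,1=3,3->2] -> levels [5 6 6 5]
Step 6: flows [2->0,1->3,2->3] -> levels [6 5 4 7]
Step 7: flows [0->2,3->1,3->2] -> levels [5 6 6 5]
  -> period-2 cycle: step 7 state = step 5 state; never stabilizes
  -> state at step 30: (30-5) mod 2 = 1, same as step 6 -> [6 5 4 7]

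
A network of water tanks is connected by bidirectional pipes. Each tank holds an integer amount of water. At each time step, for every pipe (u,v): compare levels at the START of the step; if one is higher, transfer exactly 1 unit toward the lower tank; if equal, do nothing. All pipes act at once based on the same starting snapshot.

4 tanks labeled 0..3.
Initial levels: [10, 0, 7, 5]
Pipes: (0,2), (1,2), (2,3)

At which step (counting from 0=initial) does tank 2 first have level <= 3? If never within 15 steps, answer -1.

Answer: -1

Derivation:
Step 1: flows [0->2,2->1,2->3] -> levels [9 1 6 6]
Step 2: flows [0->2,2->1,2=3] -> levels [8 2 6 6]
Step 3: flows [0->2,2->1,2=3] -> levels [7 3 6 6]
Step 4: flows [0->2,2->1,2=3] -> levels [6 4 6 6]
Step 5: flows [0=2,2->1,2=3] -> levels [6 5 5 6]
Step 6: flows [0->2,1=2,3->2] -> levels [5 5 7 5]
Step 7: flows [2->0,2->1,2->3] -> levels [6 6 4 6]
Step 8: flows [0->2,1->2,3->2] -> levels [5 5 7 5]
  -> period-2 cycle (repeats step 6); tank 2 never drops to <=3
Tank 2 never reaches <=3 within 15 steps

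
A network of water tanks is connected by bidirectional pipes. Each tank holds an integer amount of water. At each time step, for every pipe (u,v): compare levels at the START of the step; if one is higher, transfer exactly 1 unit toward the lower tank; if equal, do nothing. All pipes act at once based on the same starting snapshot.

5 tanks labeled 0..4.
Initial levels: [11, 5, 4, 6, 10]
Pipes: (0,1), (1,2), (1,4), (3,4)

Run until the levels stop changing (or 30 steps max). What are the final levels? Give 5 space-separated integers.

Step 1: flows [0->1,1->2,4->1,4->3] -> levels [10 6 5 7 8]
Step 2: flows [0->1,1->2,4->1,4->3] -> levels [9 7 6 8 6]
Step 3: flows [0->1,1->2,1->4,3->4] -> levels [8 6 7 7 8]
Step 4: flows [0->1,2->1,4->1,4->3] -> levels [7 9 6 8 6]
Step 5: flows [1->0,1->2,1->4,3->4] -> levels [8 6 7 7 8]
  -> period-2 cycle: step 5 state = step 3 state; never stabilizes
  -> state at step 30: (30-3) mod 2 = 1, same as step 4 -> [7 9 6 8 6]

Answer: 7 9 6 8 6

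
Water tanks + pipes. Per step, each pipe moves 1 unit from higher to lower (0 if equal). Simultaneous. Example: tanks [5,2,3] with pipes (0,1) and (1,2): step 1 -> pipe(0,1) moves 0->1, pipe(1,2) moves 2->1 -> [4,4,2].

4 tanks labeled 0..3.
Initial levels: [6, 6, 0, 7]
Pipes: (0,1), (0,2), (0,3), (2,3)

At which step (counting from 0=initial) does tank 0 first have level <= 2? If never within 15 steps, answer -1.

Answer: -1

Derivation:
Step 1: flows [0=1,0->2,3->0,3->2] -> levels [6 6 2 5]
Step 2: flows [0=1,0->2,0->3,3->2] -> levels [4 6 4 5]
Step 3: flows [1->0,0=2,3->0,3->2] -> levels [6 5 5 3]
Step 4: flows [0->1,0->2,0->3,2->3] -> levels [3 6 5 5]
Step 5: flows [1->0,2->0,3->0,2=3] -> levels [6 5 4 4]
Step 6: flows [0->1,0->2,0->3,2=3] -> levels [3 6 5 5]
  -> period-2 cycle (repeats step 4); tank 0 never drops to <=2
Tank 0 never reaches <=2 within 15 steps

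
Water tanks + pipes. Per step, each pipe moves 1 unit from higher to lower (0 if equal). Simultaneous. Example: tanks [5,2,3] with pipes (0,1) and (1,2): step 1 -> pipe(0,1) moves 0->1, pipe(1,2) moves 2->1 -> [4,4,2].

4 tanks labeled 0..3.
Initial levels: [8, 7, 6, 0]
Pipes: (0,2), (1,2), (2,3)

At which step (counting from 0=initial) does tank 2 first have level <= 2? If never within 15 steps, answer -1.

Step 1: flows [0->2,1->2,2->3] -> levels [7 6 7 1]
Step 2: flows [0=2,2->1,2->3] -> levels [7 7 5 2]
Step 3: flows [0->2,1->2,2->3] -> levels [6 6 6 3]
Step 4: flows [0=2,1=2,2->3] -> levels [6 6 5 4]
Step 5: flows [0->2,1->2,2->3] -> levels [5 5 6 5]
Step 6: flows [2->0,2->1,2->3] -> levels [6 6 3 6]
Step 7: flows [0->2,1->2,3->2] -> levels [5 5 6 5]
  -> period-2 cycle (repeats step 5); tank 2 never drops to <=2
Tank 2 never reaches <=2 within 15 steps

Answer: -1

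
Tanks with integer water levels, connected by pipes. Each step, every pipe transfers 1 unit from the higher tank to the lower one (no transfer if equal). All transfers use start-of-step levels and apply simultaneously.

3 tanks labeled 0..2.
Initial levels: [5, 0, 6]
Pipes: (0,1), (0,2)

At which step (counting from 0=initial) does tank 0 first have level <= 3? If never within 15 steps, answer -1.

Step 1: flows [0->1,2->0] -> levels [5 1 5]
Step 2: flows [0->1,0=2] -> levels [4 2 5]
Step 3: flows [0->1,2->0] -> levels [4 3 4]
Step 4: flows [0->1,0=2] -> levels [3 4 4]
Tank 0 first reaches <=3 at step 4

Answer: 4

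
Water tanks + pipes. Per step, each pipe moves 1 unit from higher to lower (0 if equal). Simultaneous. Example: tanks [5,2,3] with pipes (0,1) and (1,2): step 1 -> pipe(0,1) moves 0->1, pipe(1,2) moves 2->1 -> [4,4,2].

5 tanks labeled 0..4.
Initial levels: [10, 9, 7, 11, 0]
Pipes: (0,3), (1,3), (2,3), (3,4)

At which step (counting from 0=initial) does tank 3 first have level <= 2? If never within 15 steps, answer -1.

Answer: -1

Derivation:
Step 1: flows [3->0,3->1,3->2,3->4] -> levels [11 10 8 7 1]
Step 2: flows [0->3,1->3,2->3,3->4] -> levels [10 9 7 9 2]
Step 3: flows [0->3,1=3,3->2,3->4] -> levels [9 9 8 8 3]
Step 4: flows [0->3,1->3,2=3,3->4] -> levels [8 8 8 9 4]
Step 5: flows [3->0,3->1,3->2,3->4] -> levels [9 9 9 5 5]
Step 6: flows [0->3,1->3,2->3,3=4] -> levels [8 8 8 8 5]
Step 7: flows [0=3,1=3,2=3,3->4] -> levels [8 8 8 7 6]
Step 8: flows [0->3,1->3,2->3,3->4] -> levels [7 7 7 9 7]
Step 9: flows [3->0,3->1,3->2,3->4] -> levels [8 8 8 5 8]
Step 10: flows [0->3,1->3,2->3,4->3] -> levels [7 7 7 9 7]
  -> period-2 cycle (repeats step 8); tank 3 never drops to <=2
Tank 3 never reaches <=2 within 15 steps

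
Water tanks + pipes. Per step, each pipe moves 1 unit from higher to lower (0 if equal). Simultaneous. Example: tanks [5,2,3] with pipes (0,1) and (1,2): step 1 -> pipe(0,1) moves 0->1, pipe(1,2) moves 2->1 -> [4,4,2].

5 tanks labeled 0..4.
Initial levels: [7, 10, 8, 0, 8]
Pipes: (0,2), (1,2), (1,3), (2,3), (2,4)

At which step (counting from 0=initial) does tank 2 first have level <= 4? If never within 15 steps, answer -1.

Step 1: flows [2->0,1->2,1->3,2->3,2=4] -> levels [8 8 7 2 8]
Step 2: flows [0->2,1->2,1->3,2->3,4->2] -> levels [7 6 9 4 7]
Step 3: flows [2->0,2->1,1->3,2->3,2->4] -> levels [8 6 5 6 8]
Step 4: flows [0->2,1->2,1=3,3->2,4->2] -> levels [7 5 9 5 7]
Step 5: flows [2->0,2->1,1=3,2->3,2->4] -> levels [8 6 5 6 8]
  -> period-2 cycle (repeats step 3); tank 2 never drops to <=4
Tank 2 never reaches <=4 within 15 steps

Answer: -1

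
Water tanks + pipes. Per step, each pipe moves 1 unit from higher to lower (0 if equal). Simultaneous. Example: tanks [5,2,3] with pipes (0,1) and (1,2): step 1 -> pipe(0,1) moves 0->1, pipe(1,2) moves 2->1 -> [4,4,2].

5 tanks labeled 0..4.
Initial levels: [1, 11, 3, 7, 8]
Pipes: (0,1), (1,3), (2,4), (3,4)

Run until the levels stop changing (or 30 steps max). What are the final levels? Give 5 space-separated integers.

Answer: 5 7 6 5 7

Derivation:
Step 1: flows [1->0,1->3,4->2,4->3] -> levels [2 9 4 9 6]
Step 2: flows [1->0,1=3,4->2,3->4] -> levels [3 8 5 8 6]
Step 3: flows [1->0,1=3,4->2,3->4] -> levels [4 7 6 7 6]
Step 4: flows [1->0,1=3,2=4,3->4] -> levels [5 6 6 6 7]
Step 5: flows [1->0,1=3,4->2,4->3] -> levels [6 5 7 7 5]
Step 6: flows [0->1,3->1,2->4,3->4] -> levels [5 7 6 5 7]
Step 7: flows [1->0,1->3,4->2,4->3] -> levels [6 5 7 7 5]
  -> period-2 cycle: step 7 state = step 5 state; never stabilizes
  -> state at step 30: (30-5) mod 2 = 1, same as step 6 -> [5 7 6 5 7]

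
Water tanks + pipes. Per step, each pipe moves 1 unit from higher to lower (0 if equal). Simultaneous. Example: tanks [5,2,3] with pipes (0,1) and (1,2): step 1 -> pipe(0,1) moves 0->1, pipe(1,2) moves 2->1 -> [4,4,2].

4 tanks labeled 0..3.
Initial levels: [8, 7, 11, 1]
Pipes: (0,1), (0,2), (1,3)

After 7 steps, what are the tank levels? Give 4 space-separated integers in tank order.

Step 1: flows [0->1,2->0,1->3] -> levels [8 7 10 2]
Step 2: flows [0->1,2->0,1->3] -> levels [8 7 9 3]
Step 3: flows [0->1,2->0,1->3] -> levels [8 7 8 4]
Step 4: flows [0->1,0=2,1->3] -> levels [7 7 8 5]
Step 5: flows [0=1,2->0,1->3] -> levels [8 6 7 6]
Step 6: flows [0->1,0->2,1=3] -> levels [6 7 8 6]
Step 7: flows [1->0,2->0,1->3] -> levels [8 5 7 7]

Answer: 8 5 7 7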